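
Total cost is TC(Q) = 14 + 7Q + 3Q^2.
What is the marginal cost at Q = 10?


MC = dTC/dQ = 7 + 2*3*Q
At Q = 10:
MC = 7 + 6*10
MC = 7 + 60 = 67

67


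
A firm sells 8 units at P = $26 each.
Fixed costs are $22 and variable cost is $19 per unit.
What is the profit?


Total Revenue = P * Q = 26 * 8 = $208
Total Cost = FC + VC*Q = 22 + 19*8 = $174
Profit = TR - TC = 208 - 174 = $34

$34


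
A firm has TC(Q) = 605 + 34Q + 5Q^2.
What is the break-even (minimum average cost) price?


AC(Q) = 605/Q + 34 + 5Q
To minimize: dAC/dQ = -605/Q^2 + 5 = 0
Q^2 = 605/5 = 121
Q* = 11
Min AC = 605/11 + 34 + 5*11
Min AC = 55 + 34 + 55 = 144

144


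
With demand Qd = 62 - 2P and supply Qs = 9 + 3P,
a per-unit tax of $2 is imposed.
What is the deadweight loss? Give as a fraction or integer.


Pre-tax equilibrium quantity: Q* = 204/5
Post-tax equilibrium quantity: Q_tax = 192/5
Reduction in quantity: Q* - Q_tax = 12/5
DWL = (1/2) * tax * (Q* - Q_tax)
DWL = (1/2) * 2 * 12/5 = 12/5

12/5


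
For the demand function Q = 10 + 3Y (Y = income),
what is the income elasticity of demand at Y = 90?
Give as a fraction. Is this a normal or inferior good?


dQ/dY = 3
At Y = 90: Q = 10 + 3*90 = 280
Ey = (dQ/dY)(Y/Q) = 3 * 90 / 280 = 27/28
Since Ey > 0, this is a normal good.

27/28 (normal good)


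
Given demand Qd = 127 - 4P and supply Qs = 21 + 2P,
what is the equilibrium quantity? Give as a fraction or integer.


First find equilibrium price:
127 - 4P = 21 + 2P
P* = 106/6 = 53/3
Then substitute into demand:
Q* = 127 - 4 * 53/3 = 169/3

169/3


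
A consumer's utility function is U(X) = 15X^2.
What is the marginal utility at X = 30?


MU = dU/dX = 15*2*X^(2-1)
MU = 30*X^1
At X = 30:
MU = 30 * 30^1
MU = 30 * 30 = 900

900


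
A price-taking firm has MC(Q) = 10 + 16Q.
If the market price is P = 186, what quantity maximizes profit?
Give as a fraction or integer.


In perfect competition, profit is maximized where P = MC.
186 = 10 + 16Q
176 = 16Q
Q* = 176/16 = 11

11


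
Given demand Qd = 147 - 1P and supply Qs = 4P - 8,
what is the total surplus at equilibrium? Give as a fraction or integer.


Find equilibrium: 147 - 1P = 4P - 8
147 + 8 = 5P
P* = 155/5 = 31
Q* = 4*31 - 8 = 116
Inverse demand: P = 147 - Q/1, so P_max = 147
Inverse supply: P = 2 + Q/4, so P_min = 2
CS = (1/2) * 116 * (147 - 31) = 6728
PS = (1/2) * 116 * (31 - 2) = 1682
TS = CS + PS = 6728 + 1682 = 8410

8410


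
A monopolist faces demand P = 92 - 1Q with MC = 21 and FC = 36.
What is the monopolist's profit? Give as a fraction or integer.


MR = MC: 92 - 2Q = 21
Q* = 71/2
P* = 92 - 1*71/2 = 113/2
Profit = (P* - MC)*Q* - FC
= (113/2 - 21)*71/2 - 36
= 71/2*71/2 - 36
= 5041/4 - 36 = 4897/4

4897/4


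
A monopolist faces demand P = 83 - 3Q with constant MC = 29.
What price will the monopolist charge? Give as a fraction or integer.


MR = 83 - 6Q
Set MR = MC: 83 - 6Q = 29
Q* = 9
Substitute into demand:
P* = 83 - 3*9 = 56

56


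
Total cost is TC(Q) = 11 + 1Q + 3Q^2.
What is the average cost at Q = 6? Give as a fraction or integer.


TC(6) = 11 + 1*6 + 3*6^2
TC(6) = 11 + 6 + 108 = 125
AC = TC/Q = 125/6 = 125/6

125/6


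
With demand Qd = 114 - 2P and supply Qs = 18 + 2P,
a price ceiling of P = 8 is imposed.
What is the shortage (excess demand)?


At P = 8:
Qd = 114 - 2*8 = 98
Qs = 18 + 2*8 = 34
Shortage = Qd - Qs = 98 - 34 = 64

64


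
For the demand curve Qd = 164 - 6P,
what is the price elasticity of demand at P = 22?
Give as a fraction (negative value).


dQ/dP = -6
At P = 22: Q = 164 - 6*22 = 32
E = (dQ/dP)(P/Q) = (-6)(22/32) = -33/8

-33/8


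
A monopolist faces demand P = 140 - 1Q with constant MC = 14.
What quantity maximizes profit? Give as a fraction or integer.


TR = P*Q = (140 - 1Q)Q = 140Q - 1Q^2
MR = dTR/dQ = 140 - 2Q
Set MR = MC:
140 - 2Q = 14
126 = 2Q
Q* = 126/2 = 63

63


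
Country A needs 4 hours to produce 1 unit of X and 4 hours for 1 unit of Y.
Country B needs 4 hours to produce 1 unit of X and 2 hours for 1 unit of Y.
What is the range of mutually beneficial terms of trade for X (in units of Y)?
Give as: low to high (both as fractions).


Opportunity cost of X for Country A = hours_X / hours_Y = 4/4 = 1 units of Y
Opportunity cost of X for Country B = hours_X / hours_Y = 4/2 = 2 units of Y
Terms of trade must be between the two opportunity costs.
Range: 1 to 2

1 to 2


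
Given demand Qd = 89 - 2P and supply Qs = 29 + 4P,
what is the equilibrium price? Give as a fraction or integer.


At equilibrium, Qd = Qs.
89 - 2P = 29 + 4P
89 - 29 = 2P + 4P
60 = 6P
P* = 60/6 = 10

10


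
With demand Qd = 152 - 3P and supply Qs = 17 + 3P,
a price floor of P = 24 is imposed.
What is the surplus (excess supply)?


At P = 24:
Qd = 152 - 3*24 = 80
Qs = 17 + 3*24 = 89
Surplus = Qs - Qd = 89 - 80 = 9

9


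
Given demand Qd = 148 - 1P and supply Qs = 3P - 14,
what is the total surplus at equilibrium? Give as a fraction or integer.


Find equilibrium: 148 - 1P = 3P - 14
148 + 14 = 4P
P* = 162/4 = 81/2
Q* = 3*81/2 - 14 = 215/2
Inverse demand: P = 148 - Q/1, so P_max = 148
Inverse supply: P = 14/3 + Q/3, so P_min = 14/3
CS = (1/2) * 215/2 * (148 - 81/2) = 46225/8
PS = (1/2) * 215/2 * (81/2 - 14/3) = 46225/24
TS = CS + PS = 46225/8 + 46225/24 = 46225/6

46225/6


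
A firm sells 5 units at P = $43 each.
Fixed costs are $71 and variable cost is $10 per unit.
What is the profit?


Total Revenue = P * Q = 43 * 5 = $215
Total Cost = FC + VC*Q = 71 + 10*5 = $121
Profit = TR - TC = 215 - 121 = $94

$94


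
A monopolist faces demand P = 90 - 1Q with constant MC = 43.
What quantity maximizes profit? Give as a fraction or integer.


TR = P*Q = (90 - 1Q)Q = 90Q - 1Q^2
MR = dTR/dQ = 90 - 2Q
Set MR = MC:
90 - 2Q = 43
47 = 2Q
Q* = 47/2 = 47/2

47/2


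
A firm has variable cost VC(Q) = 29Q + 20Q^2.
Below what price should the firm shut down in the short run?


AVC(Q) = VC(Q)/Q = 29 + 20Q
AVC is increasing in Q, so minimum AVC is at Q -> 0+.
Min AVC = 29
The firm should shut down if P < 29.

29


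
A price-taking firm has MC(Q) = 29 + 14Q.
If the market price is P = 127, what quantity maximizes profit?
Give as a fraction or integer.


In perfect competition, profit is maximized where P = MC.
127 = 29 + 14Q
98 = 14Q
Q* = 98/14 = 7

7


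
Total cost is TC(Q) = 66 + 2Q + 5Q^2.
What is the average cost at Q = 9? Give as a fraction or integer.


TC(9) = 66 + 2*9 + 5*9^2
TC(9) = 66 + 18 + 405 = 489
AC = TC/Q = 489/9 = 163/3

163/3


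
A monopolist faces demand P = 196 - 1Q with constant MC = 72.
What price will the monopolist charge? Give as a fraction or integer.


MR = 196 - 2Q
Set MR = MC: 196 - 2Q = 72
Q* = 62
Substitute into demand:
P* = 196 - 1*62 = 134

134


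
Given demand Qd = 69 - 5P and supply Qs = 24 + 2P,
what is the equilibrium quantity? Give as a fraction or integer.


First find equilibrium price:
69 - 5P = 24 + 2P
P* = 45/7 = 45/7
Then substitute into demand:
Q* = 69 - 5 * 45/7 = 258/7

258/7


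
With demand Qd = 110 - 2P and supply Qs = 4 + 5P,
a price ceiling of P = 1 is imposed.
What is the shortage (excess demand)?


At P = 1:
Qd = 110 - 2*1 = 108
Qs = 4 + 5*1 = 9
Shortage = Qd - Qs = 108 - 9 = 99

99


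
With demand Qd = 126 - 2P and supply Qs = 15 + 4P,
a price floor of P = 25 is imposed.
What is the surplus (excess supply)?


At P = 25:
Qd = 126 - 2*25 = 76
Qs = 15 + 4*25 = 115
Surplus = Qs - Qd = 115 - 76 = 39

39


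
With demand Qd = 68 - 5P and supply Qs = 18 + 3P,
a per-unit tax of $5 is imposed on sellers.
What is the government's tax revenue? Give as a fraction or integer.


With tax on sellers, new supply: Qs' = 18 + 3(P - 5)
= 3 + 3P
New equilibrium quantity:
Q_new = 219/8
Tax revenue = tax * Q_new = 5 * 219/8 = 1095/8

1095/8


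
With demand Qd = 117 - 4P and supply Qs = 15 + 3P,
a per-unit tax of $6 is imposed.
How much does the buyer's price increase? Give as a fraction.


With a per-unit tax, the buyer's price increase depends on relative slopes.
Supply slope: d = 3, Demand slope: b = 4
Buyer's price increase = d * tax / (b + d)
= 3 * 6 / (4 + 3)
= 18 / 7 = 18/7

18/7


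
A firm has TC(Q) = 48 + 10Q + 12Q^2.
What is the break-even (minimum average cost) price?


AC(Q) = 48/Q + 10 + 12Q
To minimize: dAC/dQ = -48/Q^2 + 12 = 0
Q^2 = 48/12 = 4
Q* = 2
Min AC = 48/2 + 10 + 12*2
Min AC = 24 + 10 + 24 = 58

58


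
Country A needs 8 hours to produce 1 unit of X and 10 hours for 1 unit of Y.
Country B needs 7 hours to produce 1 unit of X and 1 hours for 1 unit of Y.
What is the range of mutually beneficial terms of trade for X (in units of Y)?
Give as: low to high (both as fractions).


Opportunity cost of X for Country A = hours_X / hours_Y = 8/10 = 4/5 units of Y
Opportunity cost of X for Country B = hours_X / hours_Y = 7/1 = 7 units of Y
Terms of trade must be between the two opportunity costs.
Range: 4/5 to 7

4/5 to 7


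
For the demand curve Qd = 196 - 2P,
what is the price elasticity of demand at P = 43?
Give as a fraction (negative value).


dQ/dP = -2
At P = 43: Q = 196 - 2*43 = 110
E = (dQ/dP)(P/Q) = (-2)(43/110) = -43/55

-43/55


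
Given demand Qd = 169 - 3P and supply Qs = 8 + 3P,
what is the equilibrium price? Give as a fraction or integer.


At equilibrium, Qd = Qs.
169 - 3P = 8 + 3P
169 - 8 = 3P + 3P
161 = 6P
P* = 161/6 = 161/6

161/6


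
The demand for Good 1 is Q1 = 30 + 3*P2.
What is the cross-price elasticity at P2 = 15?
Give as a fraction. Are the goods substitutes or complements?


dQ1/dP2 = 3
At P2 = 15: Q1 = 30 + 3*15 = 75
Exy = (dQ1/dP2)(P2/Q1) = 3 * 15 / 75 = 3/5
Since Exy > 0, the goods are substitutes.

3/5 (substitutes)


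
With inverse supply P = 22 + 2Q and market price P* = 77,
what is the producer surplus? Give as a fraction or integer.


Minimum supply price (at Q=0): P_min = 22
Quantity supplied at P* = 77:
Q* = (77 - 22)/2 = 55/2
PS = (1/2) * Q* * (P* - P_min)
PS = (1/2) * 55/2 * (77 - 22)
PS = (1/2) * 55/2 * 55 = 3025/4

3025/4


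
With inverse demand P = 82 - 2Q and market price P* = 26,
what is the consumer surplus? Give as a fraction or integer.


Maximum willingness to pay (at Q=0): P_max = 82
Quantity demanded at P* = 26:
Q* = (82 - 26)/2 = 28
CS = (1/2) * Q* * (P_max - P*)
CS = (1/2) * 28 * (82 - 26)
CS = (1/2) * 28 * 56 = 784

784


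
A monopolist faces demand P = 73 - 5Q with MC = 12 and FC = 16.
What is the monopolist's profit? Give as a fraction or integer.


MR = MC: 73 - 10Q = 12
Q* = 61/10
P* = 73 - 5*61/10 = 85/2
Profit = (P* - MC)*Q* - FC
= (85/2 - 12)*61/10 - 16
= 61/2*61/10 - 16
= 3721/20 - 16 = 3401/20

3401/20


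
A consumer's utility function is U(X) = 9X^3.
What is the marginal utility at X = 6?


MU = dU/dX = 9*3*X^(3-1)
MU = 27*X^2
At X = 6:
MU = 27 * 6^2
MU = 27 * 36 = 972

972


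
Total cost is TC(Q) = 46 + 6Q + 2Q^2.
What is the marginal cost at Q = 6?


MC = dTC/dQ = 6 + 2*2*Q
At Q = 6:
MC = 6 + 4*6
MC = 6 + 24 = 30

30


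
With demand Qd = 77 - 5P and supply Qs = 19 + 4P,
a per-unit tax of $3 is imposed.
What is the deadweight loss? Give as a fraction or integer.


Pre-tax equilibrium quantity: Q* = 403/9
Post-tax equilibrium quantity: Q_tax = 343/9
Reduction in quantity: Q* - Q_tax = 20/3
DWL = (1/2) * tax * (Q* - Q_tax)
DWL = (1/2) * 3 * 20/3 = 10

10


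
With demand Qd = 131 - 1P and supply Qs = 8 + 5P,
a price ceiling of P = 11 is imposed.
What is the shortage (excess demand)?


At P = 11:
Qd = 131 - 1*11 = 120
Qs = 8 + 5*11 = 63
Shortage = Qd - Qs = 120 - 63 = 57

57


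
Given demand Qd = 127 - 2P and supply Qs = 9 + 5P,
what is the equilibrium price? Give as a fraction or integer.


At equilibrium, Qd = Qs.
127 - 2P = 9 + 5P
127 - 9 = 2P + 5P
118 = 7P
P* = 118/7 = 118/7

118/7


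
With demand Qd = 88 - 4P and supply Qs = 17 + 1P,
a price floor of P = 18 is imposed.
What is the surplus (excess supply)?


At P = 18:
Qd = 88 - 4*18 = 16
Qs = 17 + 1*18 = 35
Surplus = Qs - Qd = 35 - 16 = 19

19


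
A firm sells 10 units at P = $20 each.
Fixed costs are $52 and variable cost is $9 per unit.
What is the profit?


Total Revenue = P * Q = 20 * 10 = $200
Total Cost = FC + VC*Q = 52 + 9*10 = $142
Profit = TR - TC = 200 - 142 = $58

$58


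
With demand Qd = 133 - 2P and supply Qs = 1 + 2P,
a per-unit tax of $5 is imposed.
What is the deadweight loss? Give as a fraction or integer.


Pre-tax equilibrium quantity: Q* = 67
Post-tax equilibrium quantity: Q_tax = 62
Reduction in quantity: Q* - Q_tax = 5
DWL = (1/2) * tax * (Q* - Q_tax)
DWL = (1/2) * 5 * 5 = 25/2

25/2


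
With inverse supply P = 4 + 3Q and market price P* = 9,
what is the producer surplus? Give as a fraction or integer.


Minimum supply price (at Q=0): P_min = 4
Quantity supplied at P* = 9:
Q* = (9 - 4)/3 = 5/3
PS = (1/2) * Q* * (P* - P_min)
PS = (1/2) * 5/3 * (9 - 4)
PS = (1/2) * 5/3 * 5 = 25/6

25/6


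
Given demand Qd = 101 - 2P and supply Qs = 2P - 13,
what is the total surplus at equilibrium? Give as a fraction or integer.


Find equilibrium: 101 - 2P = 2P - 13
101 + 13 = 4P
P* = 114/4 = 57/2
Q* = 2*57/2 - 13 = 44
Inverse demand: P = 101/2 - Q/2, so P_max = 101/2
Inverse supply: P = 13/2 + Q/2, so P_min = 13/2
CS = (1/2) * 44 * (101/2 - 57/2) = 484
PS = (1/2) * 44 * (57/2 - 13/2) = 484
TS = CS + PS = 484 + 484 = 968

968


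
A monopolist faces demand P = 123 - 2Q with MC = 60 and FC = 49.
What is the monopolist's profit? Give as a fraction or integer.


MR = MC: 123 - 4Q = 60
Q* = 63/4
P* = 123 - 2*63/4 = 183/2
Profit = (P* - MC)*Q* - FC
= (183/2 - 60)*63/4 - 49
= 63/2*63/4 - 49
= 3969/8 - 49 = 3577/8

3577/8


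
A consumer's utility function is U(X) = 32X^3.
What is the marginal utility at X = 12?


MU = dU/dX = 32*3*X^(3-1)
MU = 96*X^2
At X = 12:
MU = 96 * 12^2
MU = 96 * 144 = 13824

13824


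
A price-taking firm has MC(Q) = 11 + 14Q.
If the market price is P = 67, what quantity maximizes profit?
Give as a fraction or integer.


In perfect competition, profit is maximized where P = MC.
67 = 11 + 14Q
56 = 14Q
Q* = 56/14 = 4

4


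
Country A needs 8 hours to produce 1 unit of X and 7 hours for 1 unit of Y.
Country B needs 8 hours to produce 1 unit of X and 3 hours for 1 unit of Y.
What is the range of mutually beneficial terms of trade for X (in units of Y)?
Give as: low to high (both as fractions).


Opportunity cost of X for Country A = hours_X / hours_Y = 8/7 = 8/7 units of Y
Opportunity cost of X for Country B = hours_X / hours_Y = 8/3 = 8/3 units of Y
Terms of trade must be between the two opportunity costs.
Range: 8/7 to 8/3

8/7 to 8/3


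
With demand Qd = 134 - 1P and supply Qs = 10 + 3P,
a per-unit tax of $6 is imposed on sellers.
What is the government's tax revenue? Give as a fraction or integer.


With tax on sellers, new supply: Qs' = 10 + 3(P - 6)
= 3P - 8
New equilibrium quantity:
Q_new = 197/2
Tax revenue = tax * Q_new = 6 * 197/2 = 591

591


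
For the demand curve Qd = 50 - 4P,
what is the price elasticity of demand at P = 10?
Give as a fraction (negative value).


dQ/dP = -4
At P = 10: Q = 50 - 4*10 = 10
E = (dQ/dP)(P/Q) = (-4)(10/10) = -4

-4


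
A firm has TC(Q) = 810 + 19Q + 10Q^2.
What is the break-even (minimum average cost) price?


AC(Q) = 810/Q + 19 + 10Q
To minimize: dAC/dQ = -810/Q^2 + 10 = 0
Q^2 = 810/10 = 81
Q* = 9
Min AC = 810/9 + 19 + 10*9
Min AC = 90 + 19 + 90 = 199

199


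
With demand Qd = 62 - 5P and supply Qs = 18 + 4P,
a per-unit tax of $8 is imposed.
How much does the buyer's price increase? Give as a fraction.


With a per-unit tax, the buyer's price increase depends on relative slopes.
Supply slope: d = 4, Demand slope: b = 5
Buyer's price increase = d * tax / (b + d)
= 4 * 8 / (5 + 4)
= 32 / 9 = 32/9

32/9


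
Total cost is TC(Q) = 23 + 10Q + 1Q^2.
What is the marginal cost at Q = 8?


MC = dTC/dQ = 10 + 2*1*Q
At Q = 8:
MC = 10 + 2*8
MC = 10 + 16 = 26

26


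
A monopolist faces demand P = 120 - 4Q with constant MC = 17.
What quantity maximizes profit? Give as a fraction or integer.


TR = P*Q = (120 - 4Q)Q = 120Q - 4Q^2
MR = dTR/dQ = 120 - 8Q
Set MR = MC:
120 - 8Q = 17
103 = 8Q
Q* = 103/8 = 103/8

103/8


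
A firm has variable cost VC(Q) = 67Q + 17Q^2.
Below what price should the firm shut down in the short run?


AVC(Q) = VC(Q)/Q = 67 + 17Q
AVC is increasing in Q, so minimum AVC is at Q -> 0+.
Min AVC = 67
The firm should shut down if P < 67.

67


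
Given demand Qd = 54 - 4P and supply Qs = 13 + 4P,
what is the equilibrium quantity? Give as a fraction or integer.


First find equilibrium price:
54 - 4P = 13 + 4P
P* = 41/8 = 41/8
Then substitute into demand:
Q* = 54 - 4 * 41/8 = 67/2

67/2


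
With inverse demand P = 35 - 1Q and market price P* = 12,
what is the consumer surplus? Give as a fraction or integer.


Maximum willingness to pay (at Q=0): P_max = 35
Quantity demanded at P* = 12:
Q* = (35 - 12)/1 = 23
CS = (1/2) * Q* * (P_max - P*)
CS = (1/2) * 23 * (35 - 12)
CS = (1/2) * 23 * 23 = 529/2

529/2


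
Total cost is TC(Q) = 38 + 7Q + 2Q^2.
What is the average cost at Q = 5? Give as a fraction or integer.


TC(5) = 38 + 7*5 + 2*5^2
TC(5) = 38 + 35 + 50 = 123
AC = TC/Q = 123/5 = 123/5

123/5


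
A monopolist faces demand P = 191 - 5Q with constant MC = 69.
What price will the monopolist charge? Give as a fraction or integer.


MR = 191 - 10Q
Set MR = MC: 191 - 10Q = 69
Q* = 61/5
Substitute into demand:
P* = 191 - 5*61/5 = 130

130


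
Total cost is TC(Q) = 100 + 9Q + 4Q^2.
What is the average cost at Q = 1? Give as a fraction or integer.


TC(1) = 100 + 9*1 + 4*1^2
TC(1) = 100 + 9 + 4 = 113
AC = TC/Q = 113/1 = 113

113


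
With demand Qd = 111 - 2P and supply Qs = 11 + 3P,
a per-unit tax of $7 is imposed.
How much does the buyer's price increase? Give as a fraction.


With a per-unit tax, the buyer's price increase depends on relative slopes.
Supply slope: d = 3, Demand slope: b = 2
Buyer's price increase = d * tax / (b + d)
= 3 * 7 / (2 + 3)
= 21 / 5 = 21/5

21/5


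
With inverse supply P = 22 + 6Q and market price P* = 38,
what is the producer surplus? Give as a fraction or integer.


Minimum supply price (at Q=0): P_min = 22
Quantity supplied at P* = 38:
Q* = (38 - 22)/6 = 8/3
PS = (1/2) * Q* * (P* - P_min)
PS = (1/2) * 8/3 * (38 - 22)
PS = (1/2) * 8/3 * 16 = 64/3

64/3


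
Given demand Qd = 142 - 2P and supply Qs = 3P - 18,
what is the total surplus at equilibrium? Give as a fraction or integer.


Find equilibrium: 142 - 2P = 3P - 18
142 + 18 = 5P
P* = 160/5 = 32
Q* = 3*32 - 18 = 78
Inverse demand: P = 71 - Q/2, so P_max = 71
Inverse supply: P = 6 + Q/3, so P_min = 6
CS = (1/2) * 78 * (71 - 32) = 1521
PS = (1/2) * 78 * (32 - 6) = 1014
TS = CS + PS = 1521 + 1014 = 2535

2535


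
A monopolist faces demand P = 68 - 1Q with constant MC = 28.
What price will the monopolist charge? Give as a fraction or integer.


MR = 68 - 2Q
Set MR = MC: 68 - 2Q = 28
Q* = 20
Substitute into demand:
P* = 68 - 1*20 = 48

48


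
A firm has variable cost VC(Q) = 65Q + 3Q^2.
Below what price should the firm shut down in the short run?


AVC(Q) = VC(Q)/Q = 65 + 3Q
AVC is increasing in Q, so minimum AVC is at Q -> 0+.
Min AVC = 65
The firm should shut down if P < 65.

65


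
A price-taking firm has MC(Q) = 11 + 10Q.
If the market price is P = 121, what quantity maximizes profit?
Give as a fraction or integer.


In perfect competition, profit is maximized where P = MC.
121 = 11 + 10Q
110 = 10Q
Q* = 110/10 = 11

11


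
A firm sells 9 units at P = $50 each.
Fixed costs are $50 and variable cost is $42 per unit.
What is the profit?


Total Revenue = P * Q = 50 * 9 = $450
Total Cost = FC + VC*Q = 50 + 42*9 = $428
Profit = TR - TC = 450 - 428 = $22

$22


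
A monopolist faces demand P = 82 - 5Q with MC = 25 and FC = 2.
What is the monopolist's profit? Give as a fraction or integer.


MR = MC: 82 - 10Q = 25
Q* = 57/10
P* = 82 - 5*57/10 = 107/2
Profit = (P* - MC)*Q* - FC
= (107/2 - 25)*57/10 - 2
= 57/2*57/10 - 2
= 3249/20 - 2 = 3209/20

3209/20


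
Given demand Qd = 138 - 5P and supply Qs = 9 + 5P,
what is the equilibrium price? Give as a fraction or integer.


At equilibrium, Qd = Qs.
138 - 5P = 9 + 5P
138 - 9 = 5P + 5P
129 = 10P
P* = 129/10 = 129/10

129/10


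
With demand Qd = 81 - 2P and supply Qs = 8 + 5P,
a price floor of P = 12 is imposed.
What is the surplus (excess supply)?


At P = 12:
Qd = 81 - 2*12 = 57
Qs = 8 + 5*12 = 68
Surplus = Qs - Qd = 68 - 57 = 11

11


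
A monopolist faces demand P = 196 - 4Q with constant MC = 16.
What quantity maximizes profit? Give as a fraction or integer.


TR = P*Q = (196 - 4Q)Q = 196Q - 4Q^2
MR = dTR/dQ = 196 - 8Q
Set MR = MC:
196 - 8Q = 16
180 = 8Q
Q* = 180/8 = 45/2

45/2


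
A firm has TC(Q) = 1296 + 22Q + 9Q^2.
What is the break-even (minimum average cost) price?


AC(Q) = 1296/Q + 22 + 9Q
To minimize: dAC/dQ = -1296/Q^2 + 9 = 0
Q^2 = 1296/9 = 144
Q* = 12
Min AC = 1296/12 + 22 + 9*12
Min AC = 108 + 22 + 108 = 238

238


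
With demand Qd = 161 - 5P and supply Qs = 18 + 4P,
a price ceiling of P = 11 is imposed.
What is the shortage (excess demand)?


At P = 11:
Qd = 161 - 5*11 = 106
Qs = 18 + 4*11 = 62
Shortage = Qd - Qs = 106 - 62 = 44

44


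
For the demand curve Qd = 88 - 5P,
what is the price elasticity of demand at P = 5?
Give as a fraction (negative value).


dQ/dP = -5
At P = 5: Q = 88 - 5*5 = 63
E = (dQ/dP)(P/Q) = (-5)(5/63) = -25/63

-25/63


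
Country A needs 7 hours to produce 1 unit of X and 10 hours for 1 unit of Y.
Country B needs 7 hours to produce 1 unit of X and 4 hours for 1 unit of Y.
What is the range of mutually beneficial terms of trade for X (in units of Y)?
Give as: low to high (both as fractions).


Opportunity cost of X for Country A = hours_X / hours_Y = 7/10 = 7/10 units of Y
Opportunity cost of X for Country B = hours_X / hours_Y = 7/4 = 7/4 units of Y
Terms of trade must be between the two opportunity costs.
Range: 7/10 to 7/4

7/10 to 7/4


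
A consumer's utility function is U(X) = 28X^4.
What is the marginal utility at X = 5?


MU = dU/dX = 28*4*X^(4-1)
MU = 112*X^3
At X = 5:
MU = 112 * 5^3
MU = 112 * 125 = 14000

14000


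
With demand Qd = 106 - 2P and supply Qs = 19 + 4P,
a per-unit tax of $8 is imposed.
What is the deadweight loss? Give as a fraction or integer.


Pre-tax equilibrium quantity: Q* = 77
Post-tax equilibrium quantity: Q_tax = 199/3
Reduction in quantity: Q* - Q_tax = 32/3
DWL = (1/2) * tax * (Q* - Q_tax)
DWL = (1/2) * 8 * 32/3 = 128/3

128/3


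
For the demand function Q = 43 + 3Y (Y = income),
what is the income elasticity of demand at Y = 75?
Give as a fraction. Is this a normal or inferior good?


dQ/dY = 3
At Y = 75: Q = 43 + 3*75 = 268
Ey = (dQ/dY)(Y/Q) = 3 * 75 / 268 = 225/268
Since Ey > 0, this is a normal good.

225/268 (normal good)


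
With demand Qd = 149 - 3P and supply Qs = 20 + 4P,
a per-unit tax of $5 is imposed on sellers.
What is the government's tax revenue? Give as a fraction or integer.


With tax on sellers, new supply: Qs' = 20 + 4(P - 5)
= 0 + 4P
New equilibrium quantity:
Q_new = 596/7
Tax revenue = tax * Q_new = 5 * 596/7 = 2980/7

2980/7


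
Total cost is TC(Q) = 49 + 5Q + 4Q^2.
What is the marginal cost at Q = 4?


MC = dTC/dQ = 5 + 2*4*Q
At Q = 4:
MC = 5 + 8*4
MC = 5 + 32 = 37

37


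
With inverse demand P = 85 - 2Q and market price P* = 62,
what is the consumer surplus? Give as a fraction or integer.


Maximum willingness to pay (at Q=0): P_max = 85
Quantity demanded at P* = 62:
Q* = (85 - 62)/2 = 23/2
CS = (1/2) * Q* * (P_max - P*)
CS = (1/2) * 23/2 * (85 - 62)
CS = (1/2) * 23/2 * 23 = 529/4

529/4


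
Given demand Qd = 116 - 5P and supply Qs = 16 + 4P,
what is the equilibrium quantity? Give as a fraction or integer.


First find equilibrium price:
116 - 5P = 16 + 4P
P* = 100/9 = 100/9
Then substitute into demand:
Q* = 116 - 5 * 100/9 = 544/9

544/9


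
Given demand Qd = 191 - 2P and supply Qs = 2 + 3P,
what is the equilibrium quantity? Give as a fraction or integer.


First find equilibrium price:
191 - 2P = 2 + 3P
P* = 189/5 = 189/5
Then substitute into demand:
Q* = 191 - 2 * 189/5 = 577/5

577/5


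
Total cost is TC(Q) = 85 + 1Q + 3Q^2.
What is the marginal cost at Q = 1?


MC = dTC/dQ = 1 + 2*3*Q
At Q = 1:
MC = 1 + 6*1
MC = 1 + 6 = 7

7


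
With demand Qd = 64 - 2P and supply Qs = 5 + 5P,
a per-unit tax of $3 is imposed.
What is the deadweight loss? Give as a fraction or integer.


Pre-tax equilibrium quantity: Q* = 330/7
Post-tax equilibrium quantity: Q_tax = 300/7
Reduction in quantity: Q* - Q_tax = 30/7
DWL = (1/2) * tax * (Q* - Q_tax)
DWL = (1/2) * 3 * 30/7 = 45/7

45/7


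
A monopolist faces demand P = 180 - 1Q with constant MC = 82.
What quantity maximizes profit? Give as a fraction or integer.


TR = P*Q = (180 - 1Q)Q = 180Q - 1Q^2
MR = dTR/dQ = 180 - 2Q
Set MR = MC:
180 - 2Q = 82
98 = 2Q
Q* = 98/2 = 49

49


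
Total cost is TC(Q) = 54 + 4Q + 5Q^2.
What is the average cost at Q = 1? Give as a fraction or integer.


TC(1) = 54 + 4*1 + 5*1^2
TC(1) = 54 + 4 + 5 = 63
AC = TC/Q = 63/1 = 63

63


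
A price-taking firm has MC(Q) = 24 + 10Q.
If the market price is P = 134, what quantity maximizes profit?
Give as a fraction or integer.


In perfect competition, profit is maximized where P = MC.
134 = 24 + 10Q
110 = 10Q
Q* = 110/10 = 11

11


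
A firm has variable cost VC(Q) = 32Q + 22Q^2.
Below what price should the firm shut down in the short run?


AVC(Q) = VC(Q)/Q = 32 + 22Q
AVC is increasing in Q, so minimum AVC is at Q -> 0+.
Min AVC = 32
The firm should shut down if P < 32.

32


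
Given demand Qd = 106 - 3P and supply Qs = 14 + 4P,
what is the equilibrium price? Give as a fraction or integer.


At equilibrium, Qd = Qs.
106 - 3P = 14 + 4P
106 - 14 = 3P + 4P
92 = 7P
P* = 92/7 = 92/7

92/7


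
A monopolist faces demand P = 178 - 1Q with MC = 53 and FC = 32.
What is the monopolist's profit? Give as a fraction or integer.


MR = MC: 178 - 2Q = 53
Q* = 125/2
P* = 178 - 1*125/2 = 231/2
Profit = (P* - MC)*Q* - FC
= (231/2 - 53)*125/2 - 32
= 125/2*125/2 - 32
= 15625/4 - 32 = 15497/4

15497/4


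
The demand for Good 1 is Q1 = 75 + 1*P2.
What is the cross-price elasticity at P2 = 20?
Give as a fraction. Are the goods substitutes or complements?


dQ1/dP2 = 1
At P2 = 20: Q1 = 75 + 1*20 = 95
Exy = (dQ1/dP2)(P2/Q1) = 1 * 20 / 95 = 4/19
Since Exy > 0, the goods are substitutes.

4/19 (substitutes)


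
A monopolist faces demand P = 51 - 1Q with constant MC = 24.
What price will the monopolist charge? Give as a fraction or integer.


MR = 51 - 2Q
Set MR = MC: 51 - 2Q = 24
Q* = 27/2
Substitute into demand:
P* = 51 - 1*27/2 = 75/2

75/2


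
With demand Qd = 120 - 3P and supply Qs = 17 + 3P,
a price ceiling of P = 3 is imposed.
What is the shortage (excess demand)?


At P = 3:
Qd = 120 - 3*3 = 111
Qs = 17 + 3*3 = 26
Shortage = Qd - Qs = 111 - 26 = 85

85


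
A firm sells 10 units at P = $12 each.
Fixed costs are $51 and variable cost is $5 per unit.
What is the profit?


Total Revenue = P * Q = 12 * 10 = $120
Total Cost = FC + VC*Q = 51 + 5*10 = $101
Profit = TR - TC = 120 - 101 = $19

$19


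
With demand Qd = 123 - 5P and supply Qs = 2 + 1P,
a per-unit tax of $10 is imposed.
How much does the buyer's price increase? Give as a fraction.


With a per-unit tax, the buyer's price increase depends on relative slopes.
Supply slope: d = 1, Demand slope: b = 5
Buyer's price increase = d * tax / (b + d)
= 1 * 10 / (5 + 1)
= 10 / 6 = 5/3

5/3


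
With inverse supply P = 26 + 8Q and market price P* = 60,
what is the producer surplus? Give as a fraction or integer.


Minimum supply price (at Q=0): P_min = 26
Quantity supplied at P* = 60:
Q* = (60 - 26)/8 = 17/4
PS = (1/2) * Q* * (P* - P_min)
PS = (1/2) * 17/4 * (60 - 26)
PS = (1/2) * 17/4 * 34 = 289/4

289/4


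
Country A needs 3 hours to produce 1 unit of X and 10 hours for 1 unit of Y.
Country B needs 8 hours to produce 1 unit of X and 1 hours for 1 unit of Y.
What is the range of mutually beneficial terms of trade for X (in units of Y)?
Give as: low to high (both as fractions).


Opportunity cost of X for Country A = hours_X / hours_Y = 3/10 = 3/10 units of Y
Opportunity cost of X for Country B = hours_X / hours_Y = 8/1 = 8 units of Y
Terms of trade must be between the two opportunity costs.
Range: 3/10 to 8

3/10 to 8


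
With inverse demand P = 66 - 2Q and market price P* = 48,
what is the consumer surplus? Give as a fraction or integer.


Maximum willingness to pay (at Q=0): P_max = 66
Quantity demanded at P* = 48:
Q* = (66 - 48)/2 = 9
CS = (1/2) * Q* * (P_max - P*)
CS = (1/2) * 9 * (66 - 48)
CS = (1/2) * 9 * 18 = 81

81


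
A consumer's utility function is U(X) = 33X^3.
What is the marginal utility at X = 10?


MU = dU/dX = 33*3*X^(3-1)
MU = 99*X^2
At X = 10:
MU = 99 * 10^2
MU = 99 * 100 = 9900

9900


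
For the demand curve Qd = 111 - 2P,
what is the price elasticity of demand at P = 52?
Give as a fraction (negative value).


dQ/dP = -2
At P = 52: Q = 111 - 2*52 = 7
E = (dQ/dP)(P/Q) = (-2)(52/7) = -104/7

-104/7


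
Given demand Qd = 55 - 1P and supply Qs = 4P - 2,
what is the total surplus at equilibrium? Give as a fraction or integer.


Find equilibrium: 55 - 1P = 4P - 2
55 + 2 = 5P
P* = 57/5 = 57/5
Q* = 4*57/5 - 2 = 218/5
Inverse demand: P = 55 - Q/1, so P_max = 55
Inverse supply: P = 1/2 + Q/4, so P_min = 1/2
CS = (1/2) * 218/5 * (55 - 57/5) = 23762/25
PS = (1/2) * 218/5 * (57/5 - 1/2) = 11881/50
TS = CS + PS = 23762/25 + 11881/50 = 11881/10

11881/10


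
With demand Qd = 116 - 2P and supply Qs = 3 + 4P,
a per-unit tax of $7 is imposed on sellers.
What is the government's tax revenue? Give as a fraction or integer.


With tax on sellers, new supply: Qs' = 3 + 4(P - 7)
= 4P - 25
New equilibrium quantity:
Q_new = 69
Tax revenue = tax * Q_new = 7 * 69 = 483

483


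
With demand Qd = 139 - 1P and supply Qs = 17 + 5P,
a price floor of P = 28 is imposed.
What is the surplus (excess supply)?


At P = 28:
Qd = 139 - 1*28 = 111
Qs = 17 + 5*28 = 157
Surplus = Qs - Qd = 157 - 111 = 46

46


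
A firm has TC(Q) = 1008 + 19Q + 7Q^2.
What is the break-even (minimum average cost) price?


AC(Q) = 1008/Q + 19 + 7Q
To minimize: dAC/dQ = -1008/Q^2 + 7 = 0
Q^2 = 1008/7 = 144
Q* = 12
Min AC = 1008/12 + 19 + 7*12
Min AC = 84 + 19 + 84 = 187

187


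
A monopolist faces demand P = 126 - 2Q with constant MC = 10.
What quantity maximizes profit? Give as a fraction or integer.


TR = P*Q = (126 - 2Q)Q = 126Q - 2Q^2
MR = dTR/dQ = 126 - 4Q
Set MR = MC:
126 - 4Q = 10
116 = 4Q
Q* = 116/4 = 29

29


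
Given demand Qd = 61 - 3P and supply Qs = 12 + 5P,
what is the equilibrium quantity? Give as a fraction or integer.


First find equilibrium price:
61 - 3P = 12 + 5P
P* = 49/8 = 49/8
Then substitute into demand:
Q* = 61 - 3 * 49/8 = 341/8

341/8


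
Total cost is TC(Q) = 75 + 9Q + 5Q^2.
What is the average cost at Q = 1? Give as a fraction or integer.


TC(1) = 75 + 9*1 + 5*1^2
TC(1) = 75 + 9 + 5 = 89
AC = TC/Q = 89/1 = 89

89


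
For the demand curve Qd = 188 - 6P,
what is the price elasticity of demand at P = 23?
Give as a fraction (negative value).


dQ/dP = -6
At P = 23: Q = 188 - 6*23 = 50
E = (dQ/dP)(P/Q) = (-6)(23/50) = -69/25

-69/25


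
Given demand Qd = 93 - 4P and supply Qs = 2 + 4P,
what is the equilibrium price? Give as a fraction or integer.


At equilibrium, Qd = Qs.
93 - 4P = 2 + 4P
93 - 2 = 4P + 4P
91 = 8P
P* = 91/8 = 91/8

91/8


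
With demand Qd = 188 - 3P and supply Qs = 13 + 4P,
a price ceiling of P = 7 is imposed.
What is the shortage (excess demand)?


At P = 7:
Qd = 188 - 3*7 = 167
Qs = 13 + 4*7 = 41
Shortage = Qd - Qs = 167 - 41 = 126

126


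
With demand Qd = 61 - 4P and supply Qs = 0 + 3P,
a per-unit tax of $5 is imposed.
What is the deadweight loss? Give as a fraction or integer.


Pre-tax equilibrium quantity: Q* = 183/7
Post-tax equilibrium quantity: Q_tax = 123/7
Reduction in quantity: Q* - Q_tax = 60/7
DWL = (1/2) * tax * (Q* - Q_tax)
DWL = (1/2) * 5 * 60/7 = 150/7

150/7


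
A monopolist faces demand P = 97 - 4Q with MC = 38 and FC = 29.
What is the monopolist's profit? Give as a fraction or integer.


MR = MC: 97 - 8Q = 38
Q* = 59/8
P* = 97 - 4*59/8 = 135/2
Profit = (P* - MC)*Q* - FC
= (135/2 - 38)*59/8 - 29
= 59/2*59/8 - 29
= 3481/16 - 29 = 3017/16

3017/16


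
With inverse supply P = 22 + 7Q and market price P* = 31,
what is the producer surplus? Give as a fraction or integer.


Minimum supply price (at Q=0): P_min = 22
Quantity supplied at P* = 31:
Q* = (31 - 22)/7 = 9/7
PS = (1/2) * Q* * (P* - P_min)
PS = (1/2) * 9/7 * (31 - 22)
PS = (1/2) * 9/7 * 9 = 81/14

81/14


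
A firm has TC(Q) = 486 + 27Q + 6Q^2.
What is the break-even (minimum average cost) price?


AC(Q) = 486/Q + 27 + 6Q
To minimize: dAC/dQ = -486/Q^2 + 6 = 0
Q^2 = 486/6 = 81
Q* = 9
Min AC = 486/9 + 27 + 6*9
Min AC = 54 + 27 + 54 = 135

135


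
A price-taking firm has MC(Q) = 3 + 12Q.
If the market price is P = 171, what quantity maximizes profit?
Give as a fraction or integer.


In perfect competition, profit is maximized where P = MC.
171 = 3 + 12Q
168 = 12Q
Q* = 168/12 = 14

14


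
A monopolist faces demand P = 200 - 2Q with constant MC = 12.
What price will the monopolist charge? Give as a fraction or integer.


MR = 200 - 4Q
Set MR = MC: 200 - 4Q = 12
Q* = 47
Substitute into demand:
P* = 200 - 2*47 = 106

106


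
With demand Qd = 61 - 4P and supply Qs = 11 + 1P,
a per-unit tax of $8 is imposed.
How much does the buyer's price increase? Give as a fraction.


With a per-unit tax, the buyer's price increase depends on relative slopes.
Supply slope: d = 1, Demand slope: b = 4
Buyer's price increase = d * tax / (b + d)
= 1 * 8 / (4 + 1)
= 8 / 5 = 8/5

8/5


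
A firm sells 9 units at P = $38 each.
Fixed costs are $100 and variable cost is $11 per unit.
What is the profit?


Total Revenue = P * Q = 38 * 9 = $342
Total Cost = FC + VC*Q = 100 + 11*9 = $199
Profit = TR - TC = 342 - 199 = $143

$143


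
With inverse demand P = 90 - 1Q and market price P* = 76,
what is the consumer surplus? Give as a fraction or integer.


Maximum willingness to pay (at Q=0): P_max = 90
Quantity demanded at P* = 76:
Q* = (90 - 76)/1 = 14
CS = (1/2) * Q* * (P_max - P*)
CS = (1/2) * 14 * (90 - 76)
CS = (1/2) * 14 * 14 = 98

98


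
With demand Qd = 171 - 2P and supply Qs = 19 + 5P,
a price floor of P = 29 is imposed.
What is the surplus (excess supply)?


At P = 29:
Qd = 171 - 2*29 = 113
Qs = 19 + 5*29 = 164
Surplus = Qs - Qd = 164 - 113 = 51

51


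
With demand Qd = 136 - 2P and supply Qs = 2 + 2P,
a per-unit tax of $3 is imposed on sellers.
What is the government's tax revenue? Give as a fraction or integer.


With tax on sellers, new supply: Qs' = 2 + 2(P - 3)
= 2P - 4
New equilibrium quantity:
Q_new = 66
Tax revenue = tax * Q_new = 3 * 66 = 198

198


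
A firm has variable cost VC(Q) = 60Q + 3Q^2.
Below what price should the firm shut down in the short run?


AVC(Q) = VC(Q)/Q = 60 + 3Q
AVC is increasing in Q, so minimum AVC is at Q -> 0+.
Min AVC = 60
The firm should shut down if P < 60.

60


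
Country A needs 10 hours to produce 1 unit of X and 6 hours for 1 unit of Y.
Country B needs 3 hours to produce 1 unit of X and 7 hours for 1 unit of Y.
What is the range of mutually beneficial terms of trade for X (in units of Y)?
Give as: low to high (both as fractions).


Opportunity cost of X for Country A = hours_X / hours_Y = 10/6 = 5/3 units of Y
Opportunity cost of X for Country B = hours_X / hours_Y = 3/7 = 3/7 units of Y
Terms of trade must be between the two opportunity costs.
Range: 3/7 to 5/3

3/7 to 5/3


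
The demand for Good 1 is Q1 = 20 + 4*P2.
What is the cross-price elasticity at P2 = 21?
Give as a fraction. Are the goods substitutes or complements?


dQ1/dP2 = 4
At P2 = 21: Q1 = 20 + 4*21 = 104
Exy = (dQ1/dP2)(P2/Q1) = 4 * 21 / 104 = 21/26
Since Exy > 0, the goods are substitutes.

21/26 (substitutes)


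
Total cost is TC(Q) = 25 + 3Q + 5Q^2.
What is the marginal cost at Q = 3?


MC = dTC/dQ = 3 + 2*5*Q
At Q = 3:
MC = 3 + 10*3
MC = 3 + 30 = 33

33


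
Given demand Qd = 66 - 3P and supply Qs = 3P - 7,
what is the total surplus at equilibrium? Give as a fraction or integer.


Find equilibrium: 66 - 3P = 3P - 7
66 + 7 = 6P
P* = 73/6 = 73/6
Q* = 3*73/6 - 7 = 59/2
Inverse demand: P = 22 - Q/3, so P_max = 22
Inverse supply: P = 7/3 + Q/3, so P_min = 7/3
CS = (1/2) * 59/2 * (22 - 73/6) = 3481/24
PS = (1/2) * 59/2 * (73/6 - 7/3) = 3481/24
TS = CS + PS = 3481/24 + 3481/24 = 3481/12

3481/12


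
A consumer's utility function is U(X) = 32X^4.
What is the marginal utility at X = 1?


MU = dU/dX = 32*4*X^(4-1)
MU = 128*X^3
At X = 1:
MU = 128 * 1^3
MU = 128 * 1 = 128

128


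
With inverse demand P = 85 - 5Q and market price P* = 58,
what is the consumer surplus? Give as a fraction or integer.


Maximum willingness to pay (at Q=0): P_max = 85
Quantity demanded at P* = 58:
Q* = (85 - 58)/5 = 27/5
CS = (1/2) * Q* * (P_max - P*)
CS = (1/2) * 27/5 * (85 - 58)
CS = (1/2) * 27/5 * 27 = 729/10

729/10


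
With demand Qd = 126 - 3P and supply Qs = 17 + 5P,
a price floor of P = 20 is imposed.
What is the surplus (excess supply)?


At P = 20:
Qd = 126 - 3*20 = 66
Qs = 17 + 5*20 = 117
Surplus = Qs - Qd = 117 - 66 = 51

51


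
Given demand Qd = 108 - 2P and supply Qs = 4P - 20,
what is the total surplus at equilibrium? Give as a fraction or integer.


Find equilibrium: 108 - 2P = 4P - 20
108 + 20 = 6P
P* = 128/6 = 64/3
Q* = 4*64/3 - 20 = 196/3
Inverse demand: P = 54 - Q/2, so P_max = 54
Inverse supply: P = 5 + Q/4, so P_min = 5
CS = (1/2) * 196/3 * (54 - 64/3) = 9604/9
PS = (1/2) * 196/3 * (64/3 - 5) = 4802/9
TS = CS + PS = 9604/9 + 4802/9 = 4802/3

4802/3


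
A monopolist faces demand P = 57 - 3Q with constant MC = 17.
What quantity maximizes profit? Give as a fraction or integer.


TR = P*Q = (57 - 3Q)Q = 57Q - 3Q^2
MR = dTR/dQ = 57 - 6Q
Set MR = MC:
57 - 6Q = 17
40 = 6Q
Q* = 40/6 = 20/3

20/3


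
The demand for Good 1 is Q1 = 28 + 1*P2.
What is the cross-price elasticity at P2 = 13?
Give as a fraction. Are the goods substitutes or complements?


dQ1/dP2 = 1
At P2 = 13: Q1 = 28 + 1*13 = 41
Exy = (dQ1/dP2)(P2/Q1) = 1 * 13 / 41 = 13/41
Since Exy > 0, the goods are substitutes.

13/41 (substitutes)


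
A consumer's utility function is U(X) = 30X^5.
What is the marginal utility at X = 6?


MU = dU/dX = 30*5*X^(5-1)
MU = 150*X^4
At X = 6:
MU = 150 * 6^4
MU = 150 * 1296 = 194400

194400


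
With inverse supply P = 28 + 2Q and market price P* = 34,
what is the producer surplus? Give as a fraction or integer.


Minimum supply price (at Q=0): P_min = 28
Quantity supplied at P* = 34:
Q* = (34 - 28)/2 = 3
PS = (1/2) * Q* * (P* - P_min)
PS = (1/2) * 3 * (34 - 28)
PS = (1/2) * 3 * 6 = 9

9


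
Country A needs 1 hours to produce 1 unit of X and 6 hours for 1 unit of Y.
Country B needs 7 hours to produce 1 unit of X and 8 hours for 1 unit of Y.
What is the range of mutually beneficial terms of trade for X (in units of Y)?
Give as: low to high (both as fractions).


Opportunity cost of X for Country A = hours_X / hours_Y = 1/6 = 1/6 units of Y
Opportunity cost of X for Country B = hours_X / hours_Y = 7/8 = 7/8 units of Y
Terms of trade must be between the two opportunity costs.
Range: 1/6 to 7/8

1/6 to 7/8


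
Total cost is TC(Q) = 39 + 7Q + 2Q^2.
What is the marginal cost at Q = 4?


MC = dTC/dQ = 7 + 2*2*Q
At Q = 4:
MC = 7 + 4*4
MC = 7 + 16 = 23

23


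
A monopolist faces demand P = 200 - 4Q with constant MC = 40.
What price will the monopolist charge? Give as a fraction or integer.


MR = 200 - 8Q
Set MR = MC: 200 - 8Q = 40
Q* = 20
Substitute into demand:
P* = 200 - 4*20 = 120

120
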